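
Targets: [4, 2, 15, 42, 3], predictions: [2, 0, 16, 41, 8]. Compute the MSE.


Squared errors: (4-2)²=4, (2-0)²=4, (15-16)²=1, (42-41)²=1, (3-8)²=25
Sum = 35
MSE = 35/5 = 7

7


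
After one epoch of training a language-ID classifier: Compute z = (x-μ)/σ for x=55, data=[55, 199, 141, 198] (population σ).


μ = 148.25, σ = 58.734
z = (55 - 148.25)/58.734 = -1.5877

-1.5877


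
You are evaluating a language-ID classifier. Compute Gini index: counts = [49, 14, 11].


Probabilities: [49/74, 14/74, 11/74] ≈ [0.6622, 0.1892, 0.1486]
Σpᵢ² = (2401 + 196 + 121)/74² = 2718/5476
Gini = 1 - Σpᵢ² = 1 - 2718/5476 = 0.5037

0.5037


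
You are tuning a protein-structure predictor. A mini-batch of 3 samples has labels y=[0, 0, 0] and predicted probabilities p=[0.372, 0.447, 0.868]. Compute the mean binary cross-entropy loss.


L[0] = -ln(1-0.372) = -ln(0.628) = 0.4652
L[1] = -ln(1-0.447) = -ln(0.553) = 0.5924
L[2] = -ln(1-0.868) = -ln(0.132) = 2.025
mean = (0.4652 + 0.5924 + 2.025)/3 = 1.0275

1.0275


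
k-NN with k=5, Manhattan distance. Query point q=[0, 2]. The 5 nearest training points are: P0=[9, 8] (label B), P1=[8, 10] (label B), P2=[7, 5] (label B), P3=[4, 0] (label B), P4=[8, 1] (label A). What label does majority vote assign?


d(q,P0) = 15  (label B)
d(q,P1) = 16  (label B)
d(q,P2) = 10  (label B)
d(q,P3) = 6  (label B)
d(q,P4) = 9  (label A)
Votes: A=1, B=4
Majority → B

B


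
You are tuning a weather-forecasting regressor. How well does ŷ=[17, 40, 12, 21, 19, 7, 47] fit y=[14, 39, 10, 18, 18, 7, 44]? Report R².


ȳ = 21.4286
SS_res = Σ(y-ŷ)² = 33
SS_tot = Σ(y-ȳ)² = 1235.71
R² = 1 - SS_res/SS_tot = 1 - 0.0267 = 0.9733

0.9733


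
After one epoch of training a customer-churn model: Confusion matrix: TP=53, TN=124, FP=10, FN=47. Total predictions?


Total = TP + TN + FP + FN
= 53 + 124 + 10 + 47
= 234
(Predicted positive: 63, predicted negative: 171)

234


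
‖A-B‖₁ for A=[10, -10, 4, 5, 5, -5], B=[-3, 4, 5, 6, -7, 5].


d = |10+ 3| + |-10-4| + |4-5| + |5-6| + |5+ 7| + |-5-5|
  = 13 + 14 + 1 + 1 + 12 + 10
  = 51

51


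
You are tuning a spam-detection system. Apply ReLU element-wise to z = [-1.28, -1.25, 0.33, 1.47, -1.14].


ReLU(-1.28) = max(0, -1.28) = 0.0
ReLU(-1.25) = max(0, -1.25) = 0.0
ReLU(0.33) = max(0, 0.33) = 0.33
ReLU(1.47) = max(0, 1.47) = 1.47
ReLU(-1.14) = max(0, -1.14) = 0.0
result = [0.0, 0.0, 0.33, 1.47, 0.0]

[0.0, 0.0, 0.33, 1.47, 0.0]


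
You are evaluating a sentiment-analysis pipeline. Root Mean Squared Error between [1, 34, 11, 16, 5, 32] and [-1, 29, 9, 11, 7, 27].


MSE = 87/6 = 14.5
RMSE = √(87/6) = 3.8079

3.8079


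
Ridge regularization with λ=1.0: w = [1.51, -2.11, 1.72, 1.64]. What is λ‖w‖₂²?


‖w‖₂² = (1.51)² + (-2.11)² + (1.72)² + (1.64)²
     = 2.2801 + 4.4521 + 2.9584 + 2.6896
     = 12.3802
λ·‖w‖₂² = 1.0·12.3802 = 12.3802

12.3802


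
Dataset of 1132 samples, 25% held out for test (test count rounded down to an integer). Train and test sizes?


Test = ⌊1132·25/100⌋ = 283
Train = 1132 - 283 = 849

Train: 849, Test: 283


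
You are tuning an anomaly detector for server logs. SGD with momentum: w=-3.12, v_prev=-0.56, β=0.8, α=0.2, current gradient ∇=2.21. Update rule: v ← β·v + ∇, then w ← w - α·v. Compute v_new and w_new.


v_new = 0.8·-0.56 + 2.21 = -0.448 + 2.21 = 1.762
w_new = -3.12 - 0.2·1.762 = -3.12 - 0.3524 = -3.4724

v_new=1.762, w_new=-3.4724


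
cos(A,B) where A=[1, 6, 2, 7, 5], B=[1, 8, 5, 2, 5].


A·B = 1·1 + 6·8 + 2·5 + 7·2 + 5·5 = 98
‖A‖ = √115 = 10.7238, ‖B‖ = √119 = 10.9087
cos = 98/(√115·√119) = 98/√13685 = 0.8377

0.8377


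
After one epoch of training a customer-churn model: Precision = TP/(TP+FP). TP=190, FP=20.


Precision = TP/(TP+FP)
= 190/(190+20)
= 190/210 = 90.48%

90.48%


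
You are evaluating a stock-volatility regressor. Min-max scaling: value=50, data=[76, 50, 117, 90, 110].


min=50, max=117
(50-50)/(117-50) = 0/67 = 0.0

0.0


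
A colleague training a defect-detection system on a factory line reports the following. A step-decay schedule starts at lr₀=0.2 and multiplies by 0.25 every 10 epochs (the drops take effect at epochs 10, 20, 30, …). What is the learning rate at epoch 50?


n_drops = ⌊50/10⌋ = 5
lr = 0.2·0.25^5 = 0.2·0.0009765625 = 0.0001953125

0.0001953125


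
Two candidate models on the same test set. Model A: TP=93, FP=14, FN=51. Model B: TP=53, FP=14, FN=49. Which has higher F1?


Model A: P=93/107=0.8692, R=93/144=0.6458, F1=2PR/(P+R)=2TP/(2TP+FP+FN)=186/251=0.741
Model B: P=53/67=0.791, R=53/102=0.5196, F1=2PR/(P+R)=2TP/(2TP+FP+FN)=106/169=0.6272
0.741 > 0.6272 → Model A

Model A


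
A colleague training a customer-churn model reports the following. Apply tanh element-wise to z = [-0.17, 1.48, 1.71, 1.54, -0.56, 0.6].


tanh(-0.17) = -0.1684
tanh(1.48) = 0.9015
tanh(1.71) = 0.9366
tanh(1.54) = 0.9121
tanh(-0.56) = -0.508
tanh(0.6) = 0.537
result = [-0.1684, 0.9015, 0.9366, 0.9121, -0.508, 0.537]

[-0.1684, 0.9015, 0.9366, 0.9121, -0.508, 0.537]


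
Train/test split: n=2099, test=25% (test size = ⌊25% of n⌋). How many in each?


Test = ⌊2099·25/100⌋ = 524
Train = 2099 - 524 = 1575

Train: 1575, Test: 524


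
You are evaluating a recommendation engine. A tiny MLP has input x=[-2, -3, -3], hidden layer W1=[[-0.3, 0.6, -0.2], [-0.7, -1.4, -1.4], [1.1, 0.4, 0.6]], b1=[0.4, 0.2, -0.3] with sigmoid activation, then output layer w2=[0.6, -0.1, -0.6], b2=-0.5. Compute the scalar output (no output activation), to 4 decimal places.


z1[0] = (-0.3)·(-2) + (0.6)·(-3) + (-0.2)·(-3) + 0.4 = -0.2
z1[1] = (-0.7)·(-2) + (-1.4)·(-3) + (-1.4)·(-3) + 0.2 = 10.0
z1[2] = (1.1)·(-2) + (0.4)·(-3) + (0.6)·(-3) - 0.3 = -5.5
h = sigmoid(z1) = [0.4502, 1.0, 0.0041]
output = (0.6)·(0.4502) + (-0.1)·(1.0) + (-0.6)·(0.0041) - 0.5 = -0.3323

-0.3323


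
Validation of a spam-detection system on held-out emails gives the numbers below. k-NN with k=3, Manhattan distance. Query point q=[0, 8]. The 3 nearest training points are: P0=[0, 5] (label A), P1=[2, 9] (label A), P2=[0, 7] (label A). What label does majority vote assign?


d(q,P0) = 3  (label A)
d(q,P1) = 3  (label A)
d(q,P2) = 1  (label A)
Votes: A=3, B=0
Majority → A

A


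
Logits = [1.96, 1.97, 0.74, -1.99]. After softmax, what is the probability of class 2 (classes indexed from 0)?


Exponentials: e^1.96=7.0993, e^1.97=7.1707, e^0.74=2.0959, e^-1.99=0.1367
Sum = 16.5026
Softmax = [0.4302, 0.4345, 0.127, 0.0083]
p[2] = 2.0959/16.5026 = 0.127

0.127


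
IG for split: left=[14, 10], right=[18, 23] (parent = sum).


Parent = [32, 33], H_parent = 0.9998
H_left = 0.9799 (n=24), H_right = 0.9892 (n=41)
H_children = (24/65)·0.9799 + (41/65)·0.9892 = 0.9858
IG = 0.9998 - 0.9858 = 0.014

0.014


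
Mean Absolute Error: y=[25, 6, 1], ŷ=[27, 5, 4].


Absolute errors: |25-27|=2, |6-5|=1, |1-4|=3
Sum = 6
MAE = 6/3 = 2

2


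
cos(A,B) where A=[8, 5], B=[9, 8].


A·B = 8·9 + 5·8 = 112
‖A‖ = √89 = 9.434, ‖B‖ = √145 = 12.0416
cos = 112/(√89·√145) = 112/√12905 = 0.9859

0.9859


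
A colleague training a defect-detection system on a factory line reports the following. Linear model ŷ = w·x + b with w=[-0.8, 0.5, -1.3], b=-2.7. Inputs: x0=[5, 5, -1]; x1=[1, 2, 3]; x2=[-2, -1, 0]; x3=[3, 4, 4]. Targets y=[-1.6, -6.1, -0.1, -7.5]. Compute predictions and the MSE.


ŷ0 = (-0.8)·(5) + (0.5)·(5) + (-1.3)·(-1) - 2.7 = -2.9
ŷ1 = (-0.8)·(1) + (0.5)·(2) + (-1.3)·(3) - 2.7 = -6.4
ŷ2 = (-0.8)·(-2) + (0.5)·(-1) + (-1.3)·(0) - 2.7 = -1.6
ŷ3 = (-0.8)·(3) + (0.5)·(4) + (-1.3)·(4) - 2.7 = -8.3
errors² = [1.69, 0.09, 2.25, 0.64]
MSE = 4.6700/4 = 1.1675

1.1675


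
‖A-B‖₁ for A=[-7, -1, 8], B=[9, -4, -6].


d = |-7-9| + |-1+ 4| + |8+ 6|
  = 16 + 3 + 14
  = 33

33


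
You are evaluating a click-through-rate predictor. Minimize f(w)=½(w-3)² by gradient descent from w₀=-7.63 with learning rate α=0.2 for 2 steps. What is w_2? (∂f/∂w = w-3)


step 1: grad = -7.63-3 = -10.63; w = -7.63 - 0.2·(-10.63) = -5.504
step 2: grad = -5.504-3 = -8.504; w = -5.504 - 0.2·(-8.504) = -3.8032

-3.8032


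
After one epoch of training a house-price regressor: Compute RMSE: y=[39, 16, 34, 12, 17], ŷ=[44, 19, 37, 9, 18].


MSE = 53/5 = 10.6
RMSE = √(53/5) = 3.2558

3.2558


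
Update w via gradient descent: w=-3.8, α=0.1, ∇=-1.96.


w_new = w - α·∇
= -3.8 - 0.1·-1.96
= -3.8 + 0.196
= -3.604

-3.604


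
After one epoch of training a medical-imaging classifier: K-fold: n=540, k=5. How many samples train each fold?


Fold size = 540/5 = 108
Training per fold = 540 - 108 = 432

432


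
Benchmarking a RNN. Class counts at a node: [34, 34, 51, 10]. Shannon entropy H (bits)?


Probabilities: [34/129, 34/129, 51/129, 10/129] ≈ [0.2636, 0.2636, 0.3953, 0.0775]
H = -((34/129)·log₂(34/129) + (34/129)·log₂(34/129) + (51/129)·log₂(51/129) + (10/129)·log₂(10/129))
  = 1.8294 bits

1.8294 bits


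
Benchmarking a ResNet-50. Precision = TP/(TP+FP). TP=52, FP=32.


Precision = TP/(TP+FP)
= 52/(52+32)
= 52/84 = 61.9%

61.9%


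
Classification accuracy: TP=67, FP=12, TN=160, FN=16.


Accuracy = (TP+TN)/(TP+TN+FP+FN)
= (67+160)/(255)
= 227/255 = 89.02%

89.02%


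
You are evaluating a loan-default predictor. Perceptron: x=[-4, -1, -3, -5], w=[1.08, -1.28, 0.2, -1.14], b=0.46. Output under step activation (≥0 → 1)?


z = (-4)·(1.08) + (-1)·(-1.28) + (-3)·(0.2) + (-5)·(-1.14) + 0.46
  = 2.52
step(z) = 1 (z≥0)

1


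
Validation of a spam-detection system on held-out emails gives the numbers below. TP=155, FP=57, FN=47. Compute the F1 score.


Precision = 155/212 = 0.7311
Recall = 155/202 = 0.7673
F1 = 2·P·R/(P+R) = 2·TP/(2·TP+FP+FN) = 310/(310+57+47) = 310/414 = 0.7488

0.7488


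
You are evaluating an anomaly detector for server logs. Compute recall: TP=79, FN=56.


Recall = TP/(TP+FN)
= 79/(79+56)
= 79/135 = 58.52%

58.52%


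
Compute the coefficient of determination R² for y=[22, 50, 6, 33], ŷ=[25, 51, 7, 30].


ȳ = 27.75
SS_res = Σ(y-ŷ)² = 20
SS_tot = Σ(y-ȳ)² = 1028.75
R² = 1 - SS_res/SS_tot = 1 - 0.0194 = 0.9806

0.9806


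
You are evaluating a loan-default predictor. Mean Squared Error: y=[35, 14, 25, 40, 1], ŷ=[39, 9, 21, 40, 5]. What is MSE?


Squared errors: (35-39)²=16, (14-9)²=25, (25-21)²=16, (40-40)²=0, (1-5)²=16
Sum = 73
MSE = 73/5 = 73/5

73/5


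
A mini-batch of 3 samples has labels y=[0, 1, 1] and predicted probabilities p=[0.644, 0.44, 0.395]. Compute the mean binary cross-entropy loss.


L[0] = -ln(1-0.644) = -ln(0.356) = 1.0328
L[1] = -ln(0.44) = 0.821
L[2] = -ln(0.395) = 0.9289
mean = (1.0328 + 0.821 + 0.9289)/3 = 0.9276

0.9276


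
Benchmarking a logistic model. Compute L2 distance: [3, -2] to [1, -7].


d = √((3-1)² + (-2+ 7)²)
  = √(4 + 25)
  = √29 = 5.3852

5.3852


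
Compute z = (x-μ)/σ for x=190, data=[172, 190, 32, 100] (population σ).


μ = 123.5, σ = 62.6478
z = (190 - 123.5)/62.6478 = 1.0615

1.0615


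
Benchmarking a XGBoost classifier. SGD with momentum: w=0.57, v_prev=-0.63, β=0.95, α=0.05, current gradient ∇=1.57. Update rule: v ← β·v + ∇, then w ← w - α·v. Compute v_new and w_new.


v_new = 0.95·-0.63 + 1.57 = -0.5985 + 1.57 = 0.9715
w_new = 0.57 - 0.05·0.9715 = 0.57 - 0.048575 = 0.521425

v_new=0.9715, w_new=0.521425


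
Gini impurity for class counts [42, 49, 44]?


Probabilities: [42/135, 49/135, 44/135] ≈ [0.3111, 0.363, 0.3259]
Σpᵢ² = (1764 + 2401 + 1936)/135² = 6101/18225
Gini = 1 - Σpᵢ² = 1 - 6101/18225 = 0.6652

0.6652


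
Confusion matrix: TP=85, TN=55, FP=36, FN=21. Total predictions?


Total = TP + TN + FP + FN
= 85 + 55 + 36 + 21
= 197
(Predicted positive: 121, predicted negative: 76)

197


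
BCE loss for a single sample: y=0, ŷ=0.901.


BCE = -[y·ln(p) + (1-y)·ln(1-p)]
= -0 - 1·ln(1-0.901)
= -ln(0.099) = 2.3126

2.3126


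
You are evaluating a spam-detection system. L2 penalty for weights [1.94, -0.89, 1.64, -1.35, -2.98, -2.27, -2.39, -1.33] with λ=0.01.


‖w‖₂² = (1.94)² + (-0.89)² + (1.64)² + (-1.35)² + (-2.98)² + (-2.27)² + (-2.39)² + (-1.33)²
     = 3.7636 + 0.7921 + 2.6896 + 1.8225 + 8.8804 + 5.1529 + 5.7121 + 1.7689
     = 30.5821
λ·‖w‖₂² = 0.01·30.5821 = 0.305821

0.305821


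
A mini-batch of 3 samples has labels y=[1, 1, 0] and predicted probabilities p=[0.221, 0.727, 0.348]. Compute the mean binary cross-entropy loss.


L[0] = -ln(0.221) = 1.5096
L[1] = -ln(0.727) = 0.3188
L[2] = -ln(1-0.348) = -ln(0.652) = 0.4277
mean = (1.5096 + 0.3188 + 0.4277)/3 = 0.752

0.752


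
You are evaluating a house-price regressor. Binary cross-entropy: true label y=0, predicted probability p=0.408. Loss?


BCE = -[y·ln(p) + (1-y)·ln(1-p)]
= -0 - 1·ln(1-0.408)
= -ln(0.592) = 0.5242

0.5242


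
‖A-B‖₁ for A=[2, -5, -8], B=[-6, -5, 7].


d = |2+ 6| + |-5+ 5| + |-8-7|
  = 8 + 0 + 15
  = 23

23


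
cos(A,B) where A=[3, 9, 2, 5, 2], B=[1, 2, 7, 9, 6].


A·B = 3·1 + 9·2 + 2·7 + 5·9 + 2·6 = 92
‖A‖ = √123 = 11.0905, ‖B‖ = √171 = 13.0767
cos = 92/(√123·√171) = 92/√21033 = 0.6344

0.6344


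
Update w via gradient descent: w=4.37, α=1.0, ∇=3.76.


w_new = w - α·∇
= 4.37 - 1.0·3.76
= 4.37 - 3.76
= 0.61

0.61


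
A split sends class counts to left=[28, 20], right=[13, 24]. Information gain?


Parent = [41, 44], H_parent = 0.9991
H_left = 0.9799 (n=48), H_right = 0.9353 (n=37)
H_children = (48/85)·0.9799 + (37/85)·0.9353 = 0.9605
IG = 0.9991 - 0.9605 = 0.0386

0.0386


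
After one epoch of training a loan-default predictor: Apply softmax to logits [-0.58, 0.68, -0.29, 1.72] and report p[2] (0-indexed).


Exponentials: e^-0.58=0.5599, e^0.68=1.9739, e^-0.29=0.7483, e^1.72=5.5845
Sum = 8.8666
Softmax = [0.0631, 0.2226, 0.0844, 0.6298]
p[2] = 0.7483/8.8666 = 0.0844

0.0844


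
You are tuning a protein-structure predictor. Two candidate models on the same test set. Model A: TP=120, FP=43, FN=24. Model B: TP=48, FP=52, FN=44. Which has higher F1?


Model A: P=120/163=0.7362, R=120/144=0.8333, F1=2PR/(P+R)=2TP/(2TP+FP+FN)=240/307=0.7818
Model B: P=48/100=0.48, R=48/92=0.5217, F1=2PR/(P+R)=2TP/(2TP+FP+FN)=96/192=0.5
0.7818 > 0.5 → Model A

Model A


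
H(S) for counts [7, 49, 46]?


Probabilities: [7/102, 49/102, 46/102] ≈ [0.0686, 0.4804, 0.451]
H = -((7/102)·log₂(7/102) + (49/102)·log₂(49/102) + (46/102)·log₂(46/102))
  = 1.2915 bits

1.2915 bits


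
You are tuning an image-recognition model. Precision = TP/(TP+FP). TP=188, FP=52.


Precision = TP/(TP+FP)
= 188/(188+52)
= 188/240 = 78.33%

78.33%


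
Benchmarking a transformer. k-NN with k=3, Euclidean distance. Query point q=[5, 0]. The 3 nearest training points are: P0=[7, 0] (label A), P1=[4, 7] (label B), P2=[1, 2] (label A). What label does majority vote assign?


d(q,P0) = 2.0  (label A)
d(q,P1) = 7.0711  (label B)
d(q,P2) = 4.4721  (label A)
Votes: A=2, B=1
Majority → A

A


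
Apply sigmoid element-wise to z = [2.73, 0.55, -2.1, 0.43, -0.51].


σ(2.73) = 1/(1+e^-2.73) = 0.9388
σ(0.55) = 1/(1+e^-0.55) = 0.6341
σ(-2.1) = 1/(1+e^2.1) = 0.1091
σ(0.43) = 1/(1+e^-0.43) = 0.6059
σ(-0.51) = 1/(1+e^0.51) = 0.3752
result = [0.9388, 0.6341, 0.1091, 0.6059, 0.3752]

[0.9388, 0.6341, 0.1091, 0.6059, 0.3752]


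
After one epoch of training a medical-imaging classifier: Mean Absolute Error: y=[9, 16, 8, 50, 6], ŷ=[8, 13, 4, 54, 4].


Absolute errors: |9-8|=1, |16-13|=3, |8-4|=4, |50-54|=4, |6-4|=2
Sum = 14
MAE = 14/5 = 14/5

14/5


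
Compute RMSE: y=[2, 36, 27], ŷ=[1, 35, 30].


MSE = 11/3 = 3.6667
RMSE = √(11/3) = 1.9149

1.9149


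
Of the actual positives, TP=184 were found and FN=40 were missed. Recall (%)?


Recall = TP/(TP+FN)
= 184/(184+40)
= 184/224 = 82.14%

82.14%


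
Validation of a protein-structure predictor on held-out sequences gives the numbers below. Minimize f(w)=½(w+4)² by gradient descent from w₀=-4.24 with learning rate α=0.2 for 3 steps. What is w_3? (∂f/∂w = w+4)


step 1: grad = -4.24+4 = -0.24; w = -4.24 - 0.2·(-0.24) = -4.192
step 2: grad = -4.192+4 = -0.192; w = -4.192 - 0.2·(-0.192) = -4.1536
step 3: grad = -4.1536+4 = -0.1536; w = -4.1536 - 0.2·(-0.1536) = -4.12288

-4.12288


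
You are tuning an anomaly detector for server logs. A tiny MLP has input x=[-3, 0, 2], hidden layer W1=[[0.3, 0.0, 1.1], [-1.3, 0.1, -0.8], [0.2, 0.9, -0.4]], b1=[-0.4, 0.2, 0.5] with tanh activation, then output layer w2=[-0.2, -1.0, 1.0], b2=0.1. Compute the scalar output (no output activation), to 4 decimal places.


z1[0] = (0.3)·(-3) + (0.0)·(0) + (1.1)·(2) - 0.4 = 0.9
z1[1] = (-1.3)·(-3) + (0.1)·(0) + (-0.8)·(2) + 0.2 = 2.5
z1[2] = (0.2)·(-3) + (0.9)·(0) + (-0.4)·(2) + 0.5 = -0.9
h = tanh(z1) = [0.7163, 0.9866, -0.7163]
output = (-0.2)·(0.7163) + (-1.0)·(0.9866) + (1.0)·(-0.7163) + 0.1 = -1.7462

-1.7462


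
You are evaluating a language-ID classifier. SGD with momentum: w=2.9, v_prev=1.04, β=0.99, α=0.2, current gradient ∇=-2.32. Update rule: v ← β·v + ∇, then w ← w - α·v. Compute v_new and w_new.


v_new = 0.99·1.04 - 2.32 = 1.0296 - 2.32 = -1.2904
w_new = 2.9 - 0.2·-1.2904 = 2.9 + 0.25808 = 3.15808

v_new=-1.2904, w_new=3.15808


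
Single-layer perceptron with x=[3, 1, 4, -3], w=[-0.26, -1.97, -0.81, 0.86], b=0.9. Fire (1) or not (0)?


z = (3)·(-0.26) + (1)·(-1.97) + (4)·(-0.81) + (-3)·(0.86) + 0.9
  = -7.67
step(z) = 0 (z<0)

0


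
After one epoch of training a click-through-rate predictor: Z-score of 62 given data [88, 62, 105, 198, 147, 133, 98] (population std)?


μ = 118.7143, σ = 41.5201
z = (62 - 118.7143)/41.5201 = -1.3659

-1.3659


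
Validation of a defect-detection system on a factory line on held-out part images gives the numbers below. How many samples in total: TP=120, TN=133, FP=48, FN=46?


Total = TP + TN + FP + FN
= 120 + 133 + 48 + 46
= 347
(Predicted positive: 168, predicted negative: 179)

347


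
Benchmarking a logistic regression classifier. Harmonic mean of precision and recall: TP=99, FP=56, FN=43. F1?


Precision = 99/155 = 0.6387
Recall = 99/142 = 0.6972
F1 = 2·P·R/(P+R) = 2·TP/(2·TP+FP+FN) = 198/(198+56+43) = 198/297 = 0.6667

0.6667


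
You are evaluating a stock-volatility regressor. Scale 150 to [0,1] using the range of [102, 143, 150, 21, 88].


min=21, max=150
(150-21)/(150-21) = 129/129 = 1.0

1.0


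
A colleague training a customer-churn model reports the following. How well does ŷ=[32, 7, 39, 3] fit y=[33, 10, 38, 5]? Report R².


ȳ = 21.5
SS_res = Σ(y-ŷ)² = 15
SS_tot = Σ(y-ȳ)² = 809
R² = 1 - SS_res/SS_tot = 1 - 0.0185 = 0.9815

0.9815


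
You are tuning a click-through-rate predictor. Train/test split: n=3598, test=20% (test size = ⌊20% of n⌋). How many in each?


Test = ⌊3598·20/100⌋ = 719
Train = 3598 - 719 = 2879

Train: 2879, Test: 719


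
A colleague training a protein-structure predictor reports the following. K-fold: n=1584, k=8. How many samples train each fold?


Fold size = 1584/8 = 198
Training per fold = 1584 - 198 = 1386

1386


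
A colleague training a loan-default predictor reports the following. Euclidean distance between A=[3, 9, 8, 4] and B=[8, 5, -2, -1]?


d = √((3-8)² + (9-5)² + (8+ 2)² + (4+ 1)²)
  = √(25 + 16 + 100 + 25)
  = √166 = 12.8841

12.8841


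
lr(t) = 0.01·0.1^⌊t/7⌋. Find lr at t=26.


n_drops = ⌊26/7⌋ = 3
lr = 0.01·0.1^3 = 0.01·0.001 = 0.00001

0.00001


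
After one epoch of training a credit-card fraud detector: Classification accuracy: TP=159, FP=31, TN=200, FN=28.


Accuracy = (TP+TN)/(TP+TN+FP+FN)
= (159+200)/(418)
= 359/418 = 85.89%

85.89%


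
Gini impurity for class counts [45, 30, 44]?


Probabilities: [45/119, 30/119, 44/119] ≈ [0.3782, 0.2521, 0.3697]
Σpᵢ² = (2025 + 900 + 1936)/119² = 4861/14161
Gini = 1 - Σpᵢ² = 1 - 4861/14161 = 0.6567

0.6567


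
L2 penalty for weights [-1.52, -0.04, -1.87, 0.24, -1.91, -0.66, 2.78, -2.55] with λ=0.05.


‖w‖₂² = (-1.52)² + (-0.04)² + (-1.87)² + (0.24)² + (-1.91)² + (-0.66)² + (2.78)² + (-2.55)²
     = 2.3104 + 0.0016 + 3.4969 + 0.0576 + 3.6481 + 0.4356 + 7.7284 + 6.5025
     = 24.1811
λ·‖w‖₂² = 0.05·24.1811 = 1.209055

1.209055


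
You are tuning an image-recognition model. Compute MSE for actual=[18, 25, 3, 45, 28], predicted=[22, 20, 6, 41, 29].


Squared errors: (18-22)²=16, (25-20)²=25, (3-6)²=9, (45-41)²=16, (28-29)²=1
Sum = 67
MSE = 67/5 = 67/5

67/5


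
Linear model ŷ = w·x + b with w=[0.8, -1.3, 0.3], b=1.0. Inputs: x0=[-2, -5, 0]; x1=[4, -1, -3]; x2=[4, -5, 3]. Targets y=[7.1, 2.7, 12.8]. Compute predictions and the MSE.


ŷ0 = (0.8)·(-2) + (-1.3)·(-5) + (0.3)·(0) + 1.0 = 5.9
ŷ1 = (0.8)·(4) + (-1.3)·(-1) + (0.3)·(-3) + 1.0 = 4.6
ŷ2 = (0.8)·(4) + (-1.3)·(-5) + (0.3)·(3) + 1.0 = 11.6
errors² = [1.44, 3.61, 1.44]
MSE = 6.4900/3 = 2.1633

2.1633


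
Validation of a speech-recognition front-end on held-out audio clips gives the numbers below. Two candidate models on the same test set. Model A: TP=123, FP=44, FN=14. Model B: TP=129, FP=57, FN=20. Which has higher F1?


Model A: P=123/167=0.7365, R=123/137=0.8978, F1=2PR/(P+R)=2TP/(2TP+FP+FN)=246/304=0.8092
Model B: P=129/186=0.6935, R=129/149=0.8658, F1=2PR/(P+R)=2TP/(2TP+FP+FN)=258/335=0.7701
0.8092 > 0.7701 → Model A

Model A


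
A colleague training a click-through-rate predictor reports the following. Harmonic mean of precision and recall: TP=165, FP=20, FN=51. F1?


Precision = 165/185 = 0.8919
Recall = 165/216 = 0.7639
F1 = 2·P·R/(P+R) = 2·TP/(2·TP+FP+FN) = 330/(330+20+51) = 330/401 = 0.8229

0.8229


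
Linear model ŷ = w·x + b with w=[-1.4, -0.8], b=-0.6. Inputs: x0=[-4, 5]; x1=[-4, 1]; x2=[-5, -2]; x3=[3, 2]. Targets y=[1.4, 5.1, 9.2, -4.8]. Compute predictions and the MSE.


ŷ0 = (-1.4)·(-4) + (-0.8)·(5) - 0.6 = 1.0
ŷ1 = (-1.4)·(-4) + (-0.8)·(1) - 0.6 = 4.2
ŷ2 = (-1.4)·(-5) + (-0.8)·(-2) - 0.6 = 8.0
ŷ3 = (-1.4)·(3) + (-0.8)·(2) - 0.6 = -6.4
errors² = [0.16, 0.81, 1.44, 2.56]
MSE = 4.9700/4 = 1.2425

1.2425


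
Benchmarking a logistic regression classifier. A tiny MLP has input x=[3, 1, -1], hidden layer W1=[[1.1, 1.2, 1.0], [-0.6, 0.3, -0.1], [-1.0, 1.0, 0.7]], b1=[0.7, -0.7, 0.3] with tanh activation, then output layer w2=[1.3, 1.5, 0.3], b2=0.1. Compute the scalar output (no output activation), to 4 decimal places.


z1[0] = (1.1)·(3) + (1.2)·(1) + (1.0)·(-1) + 0.7 = 4.2
z1[1] = (-0.6)·(3) + (0.3)·(1) + (-0.1)·(-1) - 0.7 = -2.1
z1[2] = (-1.0)·(3) + (1.0)·(1) + (0.7)·(-1) + 0.3 = -2.4
h = tanh(z1) = [0.9996, -0.9705, -0.9837]
output = (1.3)·(0.9996) + (1.5)·(-0.9705) + (0.3)·(-0.9837) + 0.1 = -0.3514

-0.3514


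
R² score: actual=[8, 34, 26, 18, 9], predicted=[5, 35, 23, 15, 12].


ȳ = 19
SS_res = Σ(y-ŷ)² = 37
SS_tot = Σ(y-ȳ)² = 496
R² = 1 - SS_res/SS_tot = 1 - 0.0746 = 0.9254

0.9254


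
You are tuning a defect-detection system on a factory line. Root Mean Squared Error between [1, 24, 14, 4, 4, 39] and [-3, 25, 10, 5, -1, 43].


MSE = 75/6 = 12.5
RMSE = √(75/6) = 3.5355

3.5355


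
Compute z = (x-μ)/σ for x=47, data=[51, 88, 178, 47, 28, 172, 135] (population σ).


μ = 99.8571, σ = 57.3596
z = (47 - 99.8571)/57.3596 = -0.9215

-0.9215


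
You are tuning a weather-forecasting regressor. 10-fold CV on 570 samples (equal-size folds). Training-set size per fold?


Fold size = 570/10 = 57
Training per fold = 570 - 57 = 513

513


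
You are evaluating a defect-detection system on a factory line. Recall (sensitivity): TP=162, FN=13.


Recall = TP/(TP+FN)
= 162/(162+13)
= 162/175 = 92.57%

92.57%


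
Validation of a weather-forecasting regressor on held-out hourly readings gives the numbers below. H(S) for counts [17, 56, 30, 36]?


Probabilities: [17/139, 56/139, 30/139, 36/139] ≈ [0.1223, 0.4029, 0.2158, 0.259]
H = -((17/139)·log₂(17/139) + (56/139)·log₂(56/139) + (30/139)·log₂(30/139) + (36/139)·log₂(36/139))
  = 1.8814 bits

1.8814 bits


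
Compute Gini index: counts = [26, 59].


Probabilities: [26/85, 59/85] ≈ [0.3059, 0.6941]
Σpᵢ² = (676 + 3481)/85² = 4157/7225
Gini = 1 - Σpᵢ² = 1 - 4157/7225 = 0.4246

0.4246


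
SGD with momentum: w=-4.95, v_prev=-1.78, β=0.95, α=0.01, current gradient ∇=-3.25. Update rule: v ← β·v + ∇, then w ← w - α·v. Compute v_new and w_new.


v_new = 0.95·-1.78 - 3.25 = -1.691 - 3.25 = -4.941
w_new = -4.95 - 0.01·-4.941 = -4.95 + 0.04941 = -4.90059

v_new=-4.941, w_new=-4.90059


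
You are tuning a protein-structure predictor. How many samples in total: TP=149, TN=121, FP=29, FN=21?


Total = TP + TN + FP + FN
= 149 + 121 + 29 + 21
= 320
(Predicted positive: 178, predicted negative: 142)

320


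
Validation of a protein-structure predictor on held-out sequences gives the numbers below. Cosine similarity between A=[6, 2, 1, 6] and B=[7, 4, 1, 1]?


A·B = 6·7 + 2·4 + 1·1 + 6·1 = 57
‖A‖ = √77 = 8.775, ‖B‖ = √67 = 8.1854
cos = 57/(√77·√67) = 57/√5159 = 0.7936

0.7936


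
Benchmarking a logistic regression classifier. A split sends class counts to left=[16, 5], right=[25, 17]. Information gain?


Parent = [41, 22], H_parent = 0.9334
H_left = 0.7919 (n=21), H_right = 0.9737 (n=42)
H_children = (21/63)·0.7919 + (42/63)·0.9737 = 0.9131
IG = 0.9334 - 0.9131 = 0.0203

0.0203


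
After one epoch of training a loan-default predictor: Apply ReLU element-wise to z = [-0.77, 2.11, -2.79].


ReLU(-0.77) = max(0, -0.77) = 0.0
ReLU(2.11) = max(0, 2.11) = 2.11
ReLU(-2.79) = max(0, -2.79) = 0.0
result = [0.0, 2.11, 0.0]

[0.0, 2.11, 0.0]


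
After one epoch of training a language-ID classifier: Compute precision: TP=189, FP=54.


Precision = TP/(TP+FP)
= 189/(189+54)
= 189/243 = 77.78%

77.78%


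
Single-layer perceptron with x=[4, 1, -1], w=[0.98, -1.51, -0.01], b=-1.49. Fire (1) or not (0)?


z = (4)·(0.98) + (1)·(-1.51) + (-1)·(-0.01) - 1.49
  = 0.93
step(z) = 1 (z≥0)

1


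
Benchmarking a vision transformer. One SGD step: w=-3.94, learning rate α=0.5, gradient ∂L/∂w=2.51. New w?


w_new = w - α·∇
= -3.94 - 0.5·2.51
= -3.94 - 1.255
= -5.195

-5.195


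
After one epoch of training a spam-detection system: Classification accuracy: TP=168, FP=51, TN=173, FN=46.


Accuracy = (TP+TN)/(TP+TN+FP+FN)
= (168+173)/(438)
= 341/438 = 77.85%

77.85%


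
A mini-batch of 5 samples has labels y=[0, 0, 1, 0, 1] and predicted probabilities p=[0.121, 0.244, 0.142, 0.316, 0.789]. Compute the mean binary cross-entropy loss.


L[0] = -ln(1-0.121) = -ln(0.879) = 0.129
L[1] = -ln(1-0.244) = -ln(0.756) = 0.2797
L[2] = -ln(0.142) = 1.9519
L[3] = -ln(1-0.316) = -ln(0.684) = 0.3798
L[4] = -ln(0.789) = 0.237
mean = (0.129 + 0.2797 + 1.9519 + 0.3798 + 0.237)/5 = 0.5955

0.5955


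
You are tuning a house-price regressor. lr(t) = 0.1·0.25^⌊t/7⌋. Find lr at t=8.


n_drops = ⌊8/7⌋ = 1
lr = 0.1·0.25^1 = 0.1·0.25 = 0.025

0.025


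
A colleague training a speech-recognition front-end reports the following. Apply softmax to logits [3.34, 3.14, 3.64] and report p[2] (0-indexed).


Exponentials: e^3.34=28.2191, e^3.14=23.1039, e^3.64=38.0918
Sum = 89.4148
Softmax = [0.3156, 0.2584, 0.426]
p[2] = 38.0918/89.4148 = 0.426

0.426


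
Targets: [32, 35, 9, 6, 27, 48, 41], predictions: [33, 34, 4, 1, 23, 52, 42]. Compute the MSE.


Squared errors: (32-33)²=1, (35-34)²=1, (9-4)²=25, (6-1)²=25, (27-23)²=16, (48-52)²=16, (41-42)²=1
Sum = 85
MSE = 85/7 = 85/7

85/7


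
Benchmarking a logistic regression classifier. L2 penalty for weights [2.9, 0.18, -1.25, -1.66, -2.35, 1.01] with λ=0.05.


‖w‖₂² = (2.9)² + (0.18)² + (-1.25)² + (-1.66)² + (-2.35)² + (1.01)²
     = 8.41 + 0.0324 + 1.5625 + 2.7556 + 5.5225 + 1.0201
     = 19.3031
λ·‖w‖₂² = 0.05·19.3031 = 0.965155

0.965155


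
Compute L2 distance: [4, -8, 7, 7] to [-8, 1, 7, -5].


d = √((4+ 8)² + (-8-1)² + (7-7)² + (7+ 5)²)
  = √(144 + 81 + 0 + 144)
  = √369 = 19.2094

19.2094


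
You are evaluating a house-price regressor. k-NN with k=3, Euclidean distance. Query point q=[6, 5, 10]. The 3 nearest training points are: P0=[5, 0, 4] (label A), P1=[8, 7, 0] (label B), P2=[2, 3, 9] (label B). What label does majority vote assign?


d(q,P0) = 7.874  (label A)
d(q,P1) = 10.3923  (label B)
d(q,P2) = 4.5826  (label B)
Votes: A=1, B=2
Majority → B

B


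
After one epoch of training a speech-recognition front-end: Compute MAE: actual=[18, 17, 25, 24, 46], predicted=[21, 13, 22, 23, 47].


Absolute errors: |18-21|=3, |17-13|=4, |25-22|=3, |24-23|=1, |46-47|=1
Sum = 12
MAE = 12/5 = 12/5

12/5


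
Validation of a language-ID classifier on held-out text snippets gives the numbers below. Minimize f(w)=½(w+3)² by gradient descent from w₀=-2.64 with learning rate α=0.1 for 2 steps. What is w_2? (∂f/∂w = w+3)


step 1: grad = -2.64+3 = 0.36; w = -2.64 - 0.1·(0.36) = -2.676
step 2: grad = -2.676+3 = 0.324; w = -2.676 - 0.1·(0.324) = -2.7084

-2.7084


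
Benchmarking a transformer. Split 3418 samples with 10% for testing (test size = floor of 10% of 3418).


Test = ⌊3418·10/100⌋ = 341
Train = 3418 - 341 = 3077

Train: 3077, Test: 341


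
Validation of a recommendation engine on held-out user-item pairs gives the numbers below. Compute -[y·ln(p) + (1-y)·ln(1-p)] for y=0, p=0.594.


BCE = -[y·ln(p) + (1-y)·ln(1-p)]
= -0 - 1·ln(1-0.594)
= -ln(0.406) = 0.9014

0.9014


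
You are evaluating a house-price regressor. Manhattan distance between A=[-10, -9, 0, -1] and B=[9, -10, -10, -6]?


d = |-10-9| + |-9+ 10| + |0+ 10| + |-1+ 6|
  = 19 + 1 + 10 + 5
  = 35

35


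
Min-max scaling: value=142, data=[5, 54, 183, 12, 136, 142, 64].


min=5, max=183
(142-5)/(183-5) = 137/178 = 0.7697

0.7697


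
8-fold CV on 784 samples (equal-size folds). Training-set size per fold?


Fold size = 784/8 = 98
Training per fold = 784 - 98 = 686

686


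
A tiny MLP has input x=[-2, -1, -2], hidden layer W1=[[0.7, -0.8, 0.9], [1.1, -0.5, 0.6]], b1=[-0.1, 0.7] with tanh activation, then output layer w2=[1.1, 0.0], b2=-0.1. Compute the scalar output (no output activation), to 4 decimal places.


z1[0] = (0.7)·(-2) + (-0.8)·(-1) + (0.9)·(-2) - 0.1 = -2.5
z1[1] = (1.1)·(-2) + (-0.5)·(-1) + (0.6)·(-2) + 0.7 = -2.2
h = tanh(z1) = [-0.9866, -0.9757]
output = (1.1)·(-0.9866) + (0.0)·(-0.9757) - 0.1 = -1.1853

-1.1853


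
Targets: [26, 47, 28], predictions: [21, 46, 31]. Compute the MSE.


Squared errors: (26-21)²=25, (47-46)²=1, (28-31)²=9
Sum = 35
MSE = 35/3 = 35/3

35/3


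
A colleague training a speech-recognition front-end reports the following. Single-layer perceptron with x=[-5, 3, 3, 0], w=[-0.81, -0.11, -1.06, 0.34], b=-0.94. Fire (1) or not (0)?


z = (-5)·(-0.81) + (3)·(-0.11) + (3)·(-1.06) + (0)·(0.34) - 0.94
  = -0.4
step(z) = 0 (z<0)

0


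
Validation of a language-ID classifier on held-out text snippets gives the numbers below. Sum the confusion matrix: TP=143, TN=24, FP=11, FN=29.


Total = TP + TN + FP + FN
= 143 + 24 + 11 + 29
= 207
(Predicted positive: 154, predicted negative: 53)

207


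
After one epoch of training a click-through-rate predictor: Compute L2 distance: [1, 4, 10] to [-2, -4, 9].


d = √((1+ 2)² + (4+ 4)² + (10-9)²)
  = √(9 + 64 + 1)
  = √74 = 8.6023

8.6023


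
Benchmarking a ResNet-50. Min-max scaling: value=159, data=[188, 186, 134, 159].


min=134, max=188
(159-134)/(188-134) = 25/54 = 0.463

0.463


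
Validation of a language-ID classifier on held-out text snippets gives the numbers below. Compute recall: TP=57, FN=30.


Recall = TP/(TP+FN)
= 57/(57+30)
= 57/87 = 65.52%

65.52%


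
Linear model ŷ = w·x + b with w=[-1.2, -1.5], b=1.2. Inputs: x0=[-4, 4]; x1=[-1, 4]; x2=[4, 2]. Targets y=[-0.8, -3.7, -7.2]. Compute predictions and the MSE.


ŷ0 = (-1.2)·(-4) + (-1.5)·(4) + 1.2 = -0.0
ŷ1 = (-1.2)·(-1) + (-1.5)·(4) + 1.2 = -3.6
ŷ2 = (-1.2)·(4) + (-1.5)·(2) + 1.2 = -6.6
errors² = [0.64, 0.01, 0.36]
MSE = 1.0100/3 = 0.3367

0.3367


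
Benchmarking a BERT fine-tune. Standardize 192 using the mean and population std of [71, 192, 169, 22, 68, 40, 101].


μ = 94.7143, σ = 59.2566
z = (192 - 94.7143)/59.2566 = 1.6418

1.6418


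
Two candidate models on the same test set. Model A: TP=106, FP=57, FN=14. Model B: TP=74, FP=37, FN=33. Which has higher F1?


Model A: P=106/163=0.6503, R=106/120=0.8833, F1=2PR/(P+R)=2TP/(2TP+FP+FN)=212/283=0.7491
Model B: P=74/111=0.6667, R=74/107=0.6916, F1=2PR/(P+R)=2TP/(2TP+FP+FN)=148/218=0.6789
0.7491 > 0.6789 → Model A

Model A


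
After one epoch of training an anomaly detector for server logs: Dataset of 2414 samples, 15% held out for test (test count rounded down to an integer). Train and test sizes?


Test = ⌊2414·15/100⌋ = 362
Train = 2414 - 362 = 2052

Train: 2052, Test: 362


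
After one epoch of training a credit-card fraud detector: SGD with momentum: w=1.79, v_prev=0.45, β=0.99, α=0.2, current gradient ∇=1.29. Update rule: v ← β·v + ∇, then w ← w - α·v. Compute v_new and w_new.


v_new = 0.99·0.45 + 1.29 = 0.4455 + 1.29 = 1.7355
w_new = 1.79 - 0.2·1.7355 = 1.79 - 0.3471 = 1.4429

v_new=1.7355, w_new=1.4429


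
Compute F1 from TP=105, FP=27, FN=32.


Precision = 105/132 = 0.7955
Recall = 105/137 = 0.7664
F1 = 2·P·R/(P+R) = 2·TP/(2·TP+FP+FN) = 210/(210+27+32) = 210/269 = 0.7807

0.7807


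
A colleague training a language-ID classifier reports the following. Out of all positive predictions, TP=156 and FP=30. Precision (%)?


Precision = TP/(TP+FP)
= 156/(156+30)
= 156/186 = 83.87%

83.87%


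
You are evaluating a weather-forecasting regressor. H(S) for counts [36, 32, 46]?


Probabilities: [36/114, 32/114, 46/114] ≈ [0.3158, 0.2807, 0.4035]
H = -((36/114)·log₂(36/114) + (32/114)·log₂(32/114) + (46/114)·log₂(46/114))
  = 1.568 bits

1.568 bits


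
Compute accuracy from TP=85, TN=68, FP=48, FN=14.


Accuracy = (TP+TN)/(TP+TN+FP+FN)
= (85+68)/(215)
= 153/215 = 71.16%

71.16%


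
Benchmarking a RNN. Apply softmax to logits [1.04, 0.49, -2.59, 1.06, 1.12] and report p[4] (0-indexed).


Exponentials: e^1.04=2.8292, e^0.49=1.6323, e^-2.59=0.075, e^1.06=2.8864, e^1.12=3.0649
Sum = 10.4878
Softmax = [0.2698, 0.1556, 0.0072, 0.2752, 0.2922]
p[4] = 3.0649/10.4878 = 0.2922

0.2922


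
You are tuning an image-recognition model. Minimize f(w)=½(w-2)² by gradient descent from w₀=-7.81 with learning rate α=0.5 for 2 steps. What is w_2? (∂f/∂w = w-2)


step 1: grad = -7.81-2 = -9.81; w = -7.81 - 0.5·(-9.81) = -2.905
step 2: grad = -2.905-2 = -4.905; w = -2.905 - 0.5·(-4.905) = -0.4525

-0.4525


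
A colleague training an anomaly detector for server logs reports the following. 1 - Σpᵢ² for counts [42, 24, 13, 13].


Probabilities: [42/92, 24/92, 13/92, 13/92] ≈ [0.4565, 0.2609, 0.1413, 0.1413]
Σpᵢ² = (1764 + 576 + 169 + 169)/92² = 2678/8464
Gini = 1 - Σpᵢ² = 1 - 2678/8464 = 0.6836

0.6836


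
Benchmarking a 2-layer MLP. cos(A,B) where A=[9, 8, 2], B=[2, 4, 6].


A·B = 9·2 + 8·4 + 2·6 = 62
‖A‖ = √149 = 12.2066, ‖B‖ = √56 = 7.4833
cos = 62/(√149·√56) = 62/√8344 = 0.6787

0.6787


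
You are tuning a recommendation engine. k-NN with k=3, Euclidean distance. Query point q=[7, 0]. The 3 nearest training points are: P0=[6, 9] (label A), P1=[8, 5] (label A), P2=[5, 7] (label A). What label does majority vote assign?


d(q,P0) = 9.0554  (label A)
d(q,P1) = 5.099  (label A)
d(q,P2) = 7.2801  (label A)
Votes: A=3, B=0
Majority → A

A


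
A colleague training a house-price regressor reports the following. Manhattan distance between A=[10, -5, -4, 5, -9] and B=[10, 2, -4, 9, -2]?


d = |10-10| + |-5-2| + |-4+ 4| + |5-9| + |-9+ 2|
  = 0 + 7 + 0 + 4 + 7
  = 18

18


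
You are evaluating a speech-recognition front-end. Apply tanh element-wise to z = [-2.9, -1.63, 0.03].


tanh(-2.9) = -0.994
tanh(-1.63) = -0.9261
tanh(0.03) = 0.03
result = [-0.994, -0.9261, 0.03]

[-0.994, -0.9261, 0.03]


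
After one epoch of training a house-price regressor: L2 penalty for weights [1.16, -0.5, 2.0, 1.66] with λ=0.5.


‖w‖₂² = (1.16)² + (-0.5)² + (2.0)² + (1.66)²
     = 1.3456 + 0.25 + 4 + 2.7556
     = 8.3512
λ·‖w‖₂² = 0.5·8.3512 = 4.1756

4.1756


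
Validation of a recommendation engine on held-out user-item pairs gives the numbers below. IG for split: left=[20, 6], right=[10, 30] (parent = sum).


Parent = [30, 36], H_parent = 0.994
H_left = 0.7793 (n=26), H_right = 0.8113 (n=40)
H_children = (26/66)·0.7793 + (40/66)·0.8113 = 0.7987
IG = 0.994 - 0.7987 = 0.1953

0.1953


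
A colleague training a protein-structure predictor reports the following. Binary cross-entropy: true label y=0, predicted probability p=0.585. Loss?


BCE = -[y·ln(p) + (1-y)·ln(1-p)]
= -0 - 1·ln(1-0.585)
= -ln(0.415) = 0.8795

0.8795


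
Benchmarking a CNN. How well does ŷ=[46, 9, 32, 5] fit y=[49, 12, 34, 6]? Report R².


ȳ = 25.25
SS_res = Σ(y-ŷ)² = 23
SS_tot = Σ(y-ȳ)² = 1186.75
R² = 1 - SS_res/SS_tot = 1 - 0.0194 = 0.9806

0.9806


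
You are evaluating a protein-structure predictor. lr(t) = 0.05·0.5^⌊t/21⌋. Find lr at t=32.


n_drops = ⌊32/21⌋ = 1
lr = 0.05·0.5^1 = 0.05·0.5 = 0.025

0.025


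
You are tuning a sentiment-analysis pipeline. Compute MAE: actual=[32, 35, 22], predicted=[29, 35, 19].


Absolute errors: |32-29|=3, |35-35|=0, |22-19|=3
Sum = 6
MAE = 6/3 = 2

2


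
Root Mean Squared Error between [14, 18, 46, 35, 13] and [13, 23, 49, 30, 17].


MSE = 76/5 = 15.2
RMSE = √(76/5) = 3.8987

3.8987


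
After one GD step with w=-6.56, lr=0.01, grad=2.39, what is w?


w_new = w - α·∇
= -6.56 - 0.01·2.39
= -6.56 - 0.0239
= -6.5839

-6.5839


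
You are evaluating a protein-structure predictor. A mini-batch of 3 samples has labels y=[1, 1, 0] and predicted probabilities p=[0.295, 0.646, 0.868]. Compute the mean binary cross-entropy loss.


L[0] = -ln(0.295) = 1.2208
L[1] = -ln(0.646) = 0.437
L[2] = -ln(1-0.868) = -ln(0.132) = 2.025
mean = (1.2208 + 0.437 + 2.025)/3 = 1.2276

1.2276


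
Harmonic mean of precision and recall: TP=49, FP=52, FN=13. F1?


Precision = 49/101 = 0.4851
Recall = 49/62 = 0.7903
F1 = 2·P·R/(P+R) = 2·TP/(2·TP+FP+FN) = 98/(98+52+13) = 98/163 = 0.6012

0.6012


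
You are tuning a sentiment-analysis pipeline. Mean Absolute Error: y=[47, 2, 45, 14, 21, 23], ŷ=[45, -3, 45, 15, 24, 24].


Absolute errors: |47-45|=2, |2+ 3|=5, |45-45|=0, |14-15|=1, |21-24|=3, |23-24|=1
Sum = 12
MAE = 12/6 = 2

2


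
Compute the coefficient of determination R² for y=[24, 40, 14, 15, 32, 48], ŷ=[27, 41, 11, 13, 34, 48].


ȳ = 28.8333
SS_res = Σ(y-ŷ)² = 27
SS_tot = Σ(y-ȳ)² = 936.83
R² = 1 - SS_res/SS_tot = 1 - 0.0288 = 0.9712

0.9712


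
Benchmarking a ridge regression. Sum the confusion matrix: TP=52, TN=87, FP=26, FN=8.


Total = TP + TN + FP + FN
= 52 + 87 + 26 + 8
= 173
(Predicted positive: 78, predicted negative: 95)

173


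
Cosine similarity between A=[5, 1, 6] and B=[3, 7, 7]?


A·B = 5·3 + 1·7 + 6·7 = 64
‖A‖ = √62 = 7.874, ‖B‖ = √107 = 10.3441
cos = 64/(√62·√107) = 64/√6634 = 0.7858

0.7858


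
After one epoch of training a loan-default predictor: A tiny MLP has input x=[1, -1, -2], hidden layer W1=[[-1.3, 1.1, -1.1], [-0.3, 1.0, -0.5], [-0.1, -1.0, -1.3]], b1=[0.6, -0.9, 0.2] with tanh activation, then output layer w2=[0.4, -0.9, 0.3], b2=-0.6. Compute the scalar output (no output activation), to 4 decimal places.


z1[0] = (-1.3)·(1) + (1.1)·(-1) + (-1.1)·(-2) + 0.6 = 0.4
z1[1] = (-0.3)·(1) + (1.0)·(-1) + (-0.5)·(-2) - 0.9 = -1.2
z1[2] = (-0.1)·(1) + (-1.0)·(-1) + (-1.3)·(-2) + 0.2 = 3.7
h = tanh(z1) = [0.3799, -0.8337, 0.9988]
output = (0.4)·(0.3799) + (-0.9)·(-0.8337) + (0.3)·(0.9988) - 0.6 = 0.6019

0.6019
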